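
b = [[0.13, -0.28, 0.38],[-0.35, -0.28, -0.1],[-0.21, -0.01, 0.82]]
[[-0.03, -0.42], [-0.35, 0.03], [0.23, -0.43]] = b@[[0.30, -0.34],  [0.75, 0.54],  [0.37, -0.6]]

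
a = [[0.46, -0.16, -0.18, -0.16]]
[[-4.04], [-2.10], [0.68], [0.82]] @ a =[[-1.86, 0.65, 0.73, 0.65], [-0.97, 0.34, 0.38, 0.34], [0.31, -0.11, -0.12, -0.11], [0.38, -0.13, -0.15, -0.13]]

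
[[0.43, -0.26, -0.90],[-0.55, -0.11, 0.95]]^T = [[0.43,-0.55], [-0.26,-0.11], [-0.90,0.95]]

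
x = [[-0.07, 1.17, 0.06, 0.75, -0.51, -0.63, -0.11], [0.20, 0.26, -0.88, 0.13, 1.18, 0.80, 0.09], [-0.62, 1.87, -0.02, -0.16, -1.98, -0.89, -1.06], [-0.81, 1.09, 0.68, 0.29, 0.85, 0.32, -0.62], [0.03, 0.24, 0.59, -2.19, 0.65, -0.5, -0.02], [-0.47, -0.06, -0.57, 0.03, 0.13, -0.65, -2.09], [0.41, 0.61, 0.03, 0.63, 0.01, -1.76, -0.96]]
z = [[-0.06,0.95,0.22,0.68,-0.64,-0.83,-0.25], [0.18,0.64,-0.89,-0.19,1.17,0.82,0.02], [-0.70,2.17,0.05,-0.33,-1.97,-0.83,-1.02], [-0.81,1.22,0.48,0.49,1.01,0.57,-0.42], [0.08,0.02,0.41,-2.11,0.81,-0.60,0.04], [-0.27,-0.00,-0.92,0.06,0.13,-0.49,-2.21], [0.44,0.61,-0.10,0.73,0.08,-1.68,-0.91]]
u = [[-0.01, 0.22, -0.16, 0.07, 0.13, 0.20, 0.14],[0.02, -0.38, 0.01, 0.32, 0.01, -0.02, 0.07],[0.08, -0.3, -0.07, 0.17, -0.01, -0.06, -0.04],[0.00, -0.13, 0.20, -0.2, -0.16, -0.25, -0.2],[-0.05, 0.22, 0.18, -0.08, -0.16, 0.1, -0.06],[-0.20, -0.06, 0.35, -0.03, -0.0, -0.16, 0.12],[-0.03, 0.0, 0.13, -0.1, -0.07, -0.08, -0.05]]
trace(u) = -1.03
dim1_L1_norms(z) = [3.63, 3.91, 7.07, 5.0, 4.07, 4.08, 4.55]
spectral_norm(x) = 3.97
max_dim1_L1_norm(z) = 7.07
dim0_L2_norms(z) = [1.21, 2.81, 1.45, 2.42, 2.71, 2.41, 2.64]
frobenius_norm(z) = 6.12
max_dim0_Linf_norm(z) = 2.21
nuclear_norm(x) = 13.56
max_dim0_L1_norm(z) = 5.82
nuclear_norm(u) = 2.00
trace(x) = -0.50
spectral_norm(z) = 3.99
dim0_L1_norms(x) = [2.61, 5.3, 2.83, 4.18, 5.31, 5.55, 4.95]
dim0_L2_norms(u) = [0.22, 0.59, 0.49, 0.44, 0.27, 0.39, 0.29]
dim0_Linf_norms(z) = [0.81, 2.17, 0.92, 2.11, 1.97, 1.68, 2.21]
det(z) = 2.89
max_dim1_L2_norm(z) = 3.3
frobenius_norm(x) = 5.92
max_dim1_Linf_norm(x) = 2.19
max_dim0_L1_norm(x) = 5.55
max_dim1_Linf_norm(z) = 2.21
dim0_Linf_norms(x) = [0.81, 1.87, 0.88, 2.19, 1.98, 1.76, 2.09]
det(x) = 6.49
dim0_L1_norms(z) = [2.54, 5.61, 3.07, 4.59, 5.81, 5.82, 4.87]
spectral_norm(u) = 0.70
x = u + z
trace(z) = 0.53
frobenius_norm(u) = 1.07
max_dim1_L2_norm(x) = 3.12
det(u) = 0.00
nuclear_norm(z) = 14.03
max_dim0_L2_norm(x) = 2.61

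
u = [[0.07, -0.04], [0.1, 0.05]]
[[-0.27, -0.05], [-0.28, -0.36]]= u @ [[-3.30, -2.23], [1.01, -2.67]]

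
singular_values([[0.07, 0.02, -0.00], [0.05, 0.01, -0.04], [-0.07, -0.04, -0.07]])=[0.12, 0.07, 0.0]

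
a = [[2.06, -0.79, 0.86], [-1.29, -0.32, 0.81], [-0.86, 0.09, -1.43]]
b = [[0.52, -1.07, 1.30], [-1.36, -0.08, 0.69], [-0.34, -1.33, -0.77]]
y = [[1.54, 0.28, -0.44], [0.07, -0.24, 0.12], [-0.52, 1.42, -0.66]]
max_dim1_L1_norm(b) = 2.89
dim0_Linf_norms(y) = [1.54, 1.42, 0.66]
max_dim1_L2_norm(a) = 2.37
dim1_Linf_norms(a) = [2.06, 1.29, 1.43]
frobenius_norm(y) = 2.33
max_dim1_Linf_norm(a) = 2.06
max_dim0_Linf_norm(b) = 1.36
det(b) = 4.20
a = y + b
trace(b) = -0.33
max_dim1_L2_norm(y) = 1.65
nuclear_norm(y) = 3.30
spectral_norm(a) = 2.82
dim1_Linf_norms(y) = [1.54, 0.24, 1.42]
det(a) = 2.46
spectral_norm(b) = 1.81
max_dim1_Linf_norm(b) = 1.36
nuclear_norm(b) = 4.86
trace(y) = 0.64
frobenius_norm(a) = 3.29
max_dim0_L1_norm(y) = 2.13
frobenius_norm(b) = 2.81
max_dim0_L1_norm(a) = 4.21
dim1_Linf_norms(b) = [1.3, 1.36, 1.33]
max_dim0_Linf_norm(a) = 2.06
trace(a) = 0.31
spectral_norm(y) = 1.69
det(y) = -0.01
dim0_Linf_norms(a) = [2.06, 0.79, 1.43]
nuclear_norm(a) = 4.97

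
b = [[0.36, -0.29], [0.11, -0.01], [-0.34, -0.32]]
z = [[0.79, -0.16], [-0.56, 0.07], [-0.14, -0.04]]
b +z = [[1.15, -0.45], [-0.45, 0.06], [-0.48, -0.36]]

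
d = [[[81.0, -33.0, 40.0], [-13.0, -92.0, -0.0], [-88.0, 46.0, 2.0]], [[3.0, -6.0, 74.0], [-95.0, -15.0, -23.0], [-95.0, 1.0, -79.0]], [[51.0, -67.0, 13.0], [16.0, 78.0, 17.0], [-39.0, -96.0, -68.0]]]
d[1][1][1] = -15.0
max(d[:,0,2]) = 74.0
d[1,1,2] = -23.0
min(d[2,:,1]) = -96.0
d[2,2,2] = -68.0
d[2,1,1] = 78.0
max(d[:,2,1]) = 46.0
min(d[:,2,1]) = -96.0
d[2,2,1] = -96.0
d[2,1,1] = 78.0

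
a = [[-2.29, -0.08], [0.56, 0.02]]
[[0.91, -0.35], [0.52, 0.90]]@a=[[-2.28, -0.08], [-0.69, -0.02]]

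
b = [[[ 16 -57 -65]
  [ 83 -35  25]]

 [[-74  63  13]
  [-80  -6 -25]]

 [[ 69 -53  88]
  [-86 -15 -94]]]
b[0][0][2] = -65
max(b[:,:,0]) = 83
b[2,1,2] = -94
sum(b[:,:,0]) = -72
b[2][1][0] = -86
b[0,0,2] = -65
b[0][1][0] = 83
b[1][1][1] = -6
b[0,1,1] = -35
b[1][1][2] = -25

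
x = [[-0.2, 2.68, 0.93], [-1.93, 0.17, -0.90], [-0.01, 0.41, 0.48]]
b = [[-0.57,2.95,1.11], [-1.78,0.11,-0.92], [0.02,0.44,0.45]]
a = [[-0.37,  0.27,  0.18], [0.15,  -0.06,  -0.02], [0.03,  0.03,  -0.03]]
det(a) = 0.00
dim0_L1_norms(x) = [2.14, 3.26, 2.31]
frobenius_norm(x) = 3.61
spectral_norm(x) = 2.90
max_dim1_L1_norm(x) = 3.81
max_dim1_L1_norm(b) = 4.63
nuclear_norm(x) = 5.31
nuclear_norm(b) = 5.45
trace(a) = -0.46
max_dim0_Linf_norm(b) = 2.95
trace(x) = 0.45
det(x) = 1.68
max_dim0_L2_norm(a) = 0.4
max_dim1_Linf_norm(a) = 0.37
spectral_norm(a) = 0.52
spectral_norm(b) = 3.25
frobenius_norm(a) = 0.52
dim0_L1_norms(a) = [0.55, 0.36, 0.23]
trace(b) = -0.01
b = a + x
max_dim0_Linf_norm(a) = 0.37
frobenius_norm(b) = 3.83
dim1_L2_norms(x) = [2.84, 2.14, 0.63]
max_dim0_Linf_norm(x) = 2.68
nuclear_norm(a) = 0.62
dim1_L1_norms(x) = [3.81, 3.0, 0.9]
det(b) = 1.18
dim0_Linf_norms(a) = [0.37, 0.27, 0.18]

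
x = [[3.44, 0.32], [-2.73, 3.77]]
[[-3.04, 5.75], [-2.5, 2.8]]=x @ [[-0.77, 1.50],  [-1.22, 1.83]]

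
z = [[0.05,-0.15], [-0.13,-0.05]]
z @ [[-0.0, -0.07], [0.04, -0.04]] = [[-0.01, 0.0],[-0.0, 0.01]]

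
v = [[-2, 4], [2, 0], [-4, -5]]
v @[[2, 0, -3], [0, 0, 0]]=[[-4, 0, 6], [4, 0, -6], [-8, 0, 12]]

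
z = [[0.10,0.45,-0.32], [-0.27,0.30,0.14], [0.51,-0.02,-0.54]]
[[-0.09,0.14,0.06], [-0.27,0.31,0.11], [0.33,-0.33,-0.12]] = z @[[0.53, -0.38, -0.1], [-0.38, 0.57, 0.23], [-0.10, 0.23, 0.11]]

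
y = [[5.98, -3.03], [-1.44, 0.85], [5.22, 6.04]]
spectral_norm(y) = 8.43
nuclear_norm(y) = 14.79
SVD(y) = [[-0.48, 0.84], [0.11, -0.22], [-0.87, -0.49]] @ diag([8.431616441075995, 6.354151728639863]) @ [[-0.9, -0.44], [0.44, -0.9]]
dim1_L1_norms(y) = [9.01, 2.29, 11.26]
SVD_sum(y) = [[3.61, 1.78],[-0.82, -0.40],[6.59, 3.25]] + [[2.37, -4.81], [-0.62, 1.25], [-1.37, 2.79]]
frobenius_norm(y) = 10.56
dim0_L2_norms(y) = [8.07, 6.81]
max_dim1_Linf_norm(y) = 6.04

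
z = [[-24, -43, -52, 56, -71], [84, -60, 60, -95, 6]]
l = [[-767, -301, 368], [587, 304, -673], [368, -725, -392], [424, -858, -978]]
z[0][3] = 56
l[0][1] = -301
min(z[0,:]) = -71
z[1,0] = 84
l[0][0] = -767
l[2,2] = -392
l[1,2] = -673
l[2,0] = 368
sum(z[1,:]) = -5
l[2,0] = 368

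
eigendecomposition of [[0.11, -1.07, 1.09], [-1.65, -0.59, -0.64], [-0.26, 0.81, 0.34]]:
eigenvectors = [[0.60+0.00j,0.18+0.55j,(0.18-0.55j)], [(0.77+0j),(-0.26-0.49j),-0.26+0.49j], [-0.23+0.00j,-0.60+0.00j,-0.60-0.00j]]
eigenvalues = [(-1.68+0j), (0.77+0.9j), (0.77-0.9j)]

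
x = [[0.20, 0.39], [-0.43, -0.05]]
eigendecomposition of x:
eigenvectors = [[-0.21-0.66j, -0.21+0.66j], [(0.72+0j), (0.72-0j)]]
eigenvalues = [(0.07+0.39j), (0.07-0.39j)]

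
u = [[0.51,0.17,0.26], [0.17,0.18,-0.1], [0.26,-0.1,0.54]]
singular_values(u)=[0.79, 0.42, 0.02]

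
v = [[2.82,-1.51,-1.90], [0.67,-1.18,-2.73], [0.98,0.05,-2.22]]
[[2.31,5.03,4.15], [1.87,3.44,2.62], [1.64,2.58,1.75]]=v @ [[0.41, 0.94, 0.78], [-0.06, -0.62, -0.71], [-0.56, -0.76, -0.46]]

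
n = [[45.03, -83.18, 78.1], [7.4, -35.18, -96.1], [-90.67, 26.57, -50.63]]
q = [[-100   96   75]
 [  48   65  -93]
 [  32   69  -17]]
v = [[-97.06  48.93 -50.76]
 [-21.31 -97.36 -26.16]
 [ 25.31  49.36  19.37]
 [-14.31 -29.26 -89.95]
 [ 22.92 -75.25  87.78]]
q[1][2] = -93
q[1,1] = 65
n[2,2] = -50.63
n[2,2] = -50.63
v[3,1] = -29.26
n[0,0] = 45.03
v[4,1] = -75.25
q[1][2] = -93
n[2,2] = -50.63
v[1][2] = -26.16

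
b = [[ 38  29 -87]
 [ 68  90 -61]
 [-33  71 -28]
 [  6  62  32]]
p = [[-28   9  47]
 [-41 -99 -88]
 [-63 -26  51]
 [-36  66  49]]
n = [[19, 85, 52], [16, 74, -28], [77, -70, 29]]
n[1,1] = 74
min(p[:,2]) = -88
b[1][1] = 90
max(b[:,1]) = 90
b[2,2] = -28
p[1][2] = -88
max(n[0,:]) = 85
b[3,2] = 32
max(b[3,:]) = 62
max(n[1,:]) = 74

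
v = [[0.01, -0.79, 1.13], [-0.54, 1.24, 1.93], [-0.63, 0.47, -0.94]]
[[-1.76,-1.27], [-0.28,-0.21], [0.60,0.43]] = v @ [[1.01,  0.72], [1.27,  0.91], [-0.68,  -0.49]]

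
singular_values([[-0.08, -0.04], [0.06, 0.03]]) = [0.11, 0.0]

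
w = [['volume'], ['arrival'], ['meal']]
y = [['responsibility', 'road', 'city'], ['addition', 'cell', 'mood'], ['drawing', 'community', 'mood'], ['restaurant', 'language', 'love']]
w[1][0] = 'arrival'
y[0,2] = 'city'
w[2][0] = 'meal'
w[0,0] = 'volume'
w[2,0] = 'meal'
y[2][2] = 'mood'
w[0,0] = 'volume'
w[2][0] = 'meal'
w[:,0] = ['volume', 'arrival', 'meal']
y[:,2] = ['city', 'mood', 'mood', 'love']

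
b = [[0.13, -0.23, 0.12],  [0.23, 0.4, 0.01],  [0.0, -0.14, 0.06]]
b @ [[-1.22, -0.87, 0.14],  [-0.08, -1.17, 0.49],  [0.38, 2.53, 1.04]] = [[-0.09, 0.46, 0.03],  [-0.31, -0.64, 0.24],  [0.03, 0.32, -0.01]]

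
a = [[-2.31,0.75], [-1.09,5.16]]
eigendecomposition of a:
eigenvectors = [[-0.99, -0.1], [-0.15, -0.99]]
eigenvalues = [-2.2, 5.05]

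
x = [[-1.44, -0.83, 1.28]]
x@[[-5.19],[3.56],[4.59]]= [[10.39]]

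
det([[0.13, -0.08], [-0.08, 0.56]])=0.066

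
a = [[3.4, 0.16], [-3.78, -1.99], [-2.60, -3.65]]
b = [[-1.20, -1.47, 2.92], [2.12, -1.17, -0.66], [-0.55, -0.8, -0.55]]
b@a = [[-6.12, -7.92], [13.35, 5.08], [2.58, 3.51]]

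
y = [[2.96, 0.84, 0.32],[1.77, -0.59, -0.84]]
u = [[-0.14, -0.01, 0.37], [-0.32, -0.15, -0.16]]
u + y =[[2.82,0.83,0.69], [1.45,-0.74,-1.00]]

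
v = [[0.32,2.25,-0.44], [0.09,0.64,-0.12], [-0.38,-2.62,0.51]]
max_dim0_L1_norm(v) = 5.51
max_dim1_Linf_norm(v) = 2.62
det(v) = -0.00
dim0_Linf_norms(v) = [0.38, 2.62, 0.51]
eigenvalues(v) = [1.46, -0.01, 0.01]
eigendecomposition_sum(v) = [[0.32, 2.26, -0.43], [0.09, 0.63, -0.12], [-0.38, -2.64, 0.51]] + [[-0.0,0.00,-0.0], [0.0,-0.0,0.00], [-0.00,0.00,-0.00]] + [[0.00, -0.02, -0.00],[-0.0, 0.01, 0.0],[-0.00, 0.02, 0.00]]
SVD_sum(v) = [[0.32, 2.25, -0.44], [0.09, 0.64, -0.12], [-0.38, -2.62, 0.51]] + [[-0.0, 0.0, 0.00], [-0.0, 0.00, 0.0], [-0.00, 0.00, 0.0]] + [[-0.00, -0.0, -0.00], [0.00, 0.0, 0.00], [-0.0, -0.0, -0.0]]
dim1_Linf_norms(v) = [2.25, 0.64, 2.62]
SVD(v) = [[-0.64, -0.46, 0.61], [-0.18, -0.69, -0.7], [0.75, -0.56, 0.36]] @ diag([3.6137860310221424, 0.005221627423421542, 0.004822509334636217]) @ [[-0.14,-0.97,0.19],[0.90,-0.20,-0.38],[-0.41,-0.12,-0.90]]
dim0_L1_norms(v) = [0.79, 5.51, 1.07]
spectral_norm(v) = 3.61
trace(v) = 1.47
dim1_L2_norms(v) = [2.31, 0.66, 2.7]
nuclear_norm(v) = 3.62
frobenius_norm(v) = 3.61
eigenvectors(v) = [[-0.64, -0.89, -0.54], [-0.18, 0.04, 0.23], [0.75, -0.46, 0.81]]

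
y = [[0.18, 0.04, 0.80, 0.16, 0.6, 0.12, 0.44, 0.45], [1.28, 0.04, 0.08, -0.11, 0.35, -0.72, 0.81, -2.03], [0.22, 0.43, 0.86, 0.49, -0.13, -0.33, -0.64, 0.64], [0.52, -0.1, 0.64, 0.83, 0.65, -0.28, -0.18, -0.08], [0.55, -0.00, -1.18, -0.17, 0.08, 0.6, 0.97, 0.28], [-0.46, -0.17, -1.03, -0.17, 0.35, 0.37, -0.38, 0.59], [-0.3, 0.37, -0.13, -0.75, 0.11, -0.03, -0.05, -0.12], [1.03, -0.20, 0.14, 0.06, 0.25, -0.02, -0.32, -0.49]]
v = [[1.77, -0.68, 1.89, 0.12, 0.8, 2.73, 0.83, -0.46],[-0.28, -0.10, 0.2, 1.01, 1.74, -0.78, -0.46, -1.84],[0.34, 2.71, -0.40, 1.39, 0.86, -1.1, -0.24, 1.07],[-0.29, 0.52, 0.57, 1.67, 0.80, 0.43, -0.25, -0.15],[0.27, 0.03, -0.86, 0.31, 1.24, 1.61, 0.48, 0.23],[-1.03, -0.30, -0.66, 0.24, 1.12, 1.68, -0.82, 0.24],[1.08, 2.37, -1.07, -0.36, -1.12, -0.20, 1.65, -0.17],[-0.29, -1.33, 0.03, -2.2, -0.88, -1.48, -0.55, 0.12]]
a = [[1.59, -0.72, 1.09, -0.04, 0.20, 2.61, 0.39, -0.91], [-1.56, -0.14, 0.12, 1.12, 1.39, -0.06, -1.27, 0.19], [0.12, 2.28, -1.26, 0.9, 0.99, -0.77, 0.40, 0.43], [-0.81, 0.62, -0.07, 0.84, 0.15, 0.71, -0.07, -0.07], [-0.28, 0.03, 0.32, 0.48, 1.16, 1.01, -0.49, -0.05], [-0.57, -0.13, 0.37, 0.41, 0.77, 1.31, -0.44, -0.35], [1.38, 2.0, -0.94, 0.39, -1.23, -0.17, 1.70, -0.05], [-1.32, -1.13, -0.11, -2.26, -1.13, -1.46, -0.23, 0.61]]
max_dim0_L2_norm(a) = 3.58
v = y + a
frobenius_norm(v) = 8.69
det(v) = -45.07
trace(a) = 5.81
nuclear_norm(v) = 20.34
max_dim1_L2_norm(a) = 3.47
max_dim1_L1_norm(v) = 9.28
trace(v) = 7.63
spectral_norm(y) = 3.02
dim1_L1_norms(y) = [2.79, 5.42, 3.74, 3.28, 3.83, 3.52, 1.86, 2.51]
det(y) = 0.28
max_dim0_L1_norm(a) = 8.1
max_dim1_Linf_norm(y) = 2.03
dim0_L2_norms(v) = [2.41, 3.95, 2.53, 3.3, 3.14, 4.14, 2.22, 2.22]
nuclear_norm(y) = 10.27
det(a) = -0.00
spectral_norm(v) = 4.98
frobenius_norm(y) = 4.49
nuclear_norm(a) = 15.62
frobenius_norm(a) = 7.80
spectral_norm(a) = 4.60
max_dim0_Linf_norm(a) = 2.61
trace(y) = 1.82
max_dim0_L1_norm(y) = 4.86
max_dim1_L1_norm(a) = 8.25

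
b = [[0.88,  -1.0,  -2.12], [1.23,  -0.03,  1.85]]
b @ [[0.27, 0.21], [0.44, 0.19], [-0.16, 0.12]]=[[0.14, -0.26],[0.02, 0.47]]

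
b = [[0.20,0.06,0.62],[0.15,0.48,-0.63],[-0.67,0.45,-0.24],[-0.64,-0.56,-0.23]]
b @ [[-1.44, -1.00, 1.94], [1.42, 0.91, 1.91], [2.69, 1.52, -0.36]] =[[1.46, 0.8, 0.28],[-1.23, -0.67, 1.43],[0.96, 0.71, -0.35],[-0.49, -0.22, -2.23]]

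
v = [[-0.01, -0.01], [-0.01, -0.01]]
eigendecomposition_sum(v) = [[0.00, -0.0], [-0.00, 0.00]] + [[-0.01, -0.01],[-0.01, -0.01]]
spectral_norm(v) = 0.02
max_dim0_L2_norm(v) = 0.01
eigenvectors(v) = [[0.71, 0.71], [-0.71, 0.71]]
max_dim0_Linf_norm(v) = 0.01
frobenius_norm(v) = 0.02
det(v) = 0.00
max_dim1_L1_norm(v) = 0.02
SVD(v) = [[-0.71, -0.71], [-0.71, 0.71]] @ diag([0.02, 1.2877726421799157e-18]) @ [[0.71,0.71], [0.71,-0.71]]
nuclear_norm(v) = 0.02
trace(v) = -0.02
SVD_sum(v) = [[-0.01, -0.01], [-0.01, -0.01]] + [[-0.00,0.00], [0.00,-0.0]]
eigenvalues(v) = [0.0, -0.02]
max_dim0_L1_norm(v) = 0.02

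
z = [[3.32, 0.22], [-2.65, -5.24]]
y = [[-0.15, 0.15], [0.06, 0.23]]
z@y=[[-0.48, 0.55], [0.08, -1.6]]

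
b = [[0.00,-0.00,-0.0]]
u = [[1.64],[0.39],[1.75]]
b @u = [[0.0]]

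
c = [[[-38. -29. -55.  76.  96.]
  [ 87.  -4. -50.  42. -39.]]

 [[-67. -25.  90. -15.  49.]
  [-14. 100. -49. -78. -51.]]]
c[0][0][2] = -55.0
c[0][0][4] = 96.0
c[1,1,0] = -14.0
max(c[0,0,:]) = 96.0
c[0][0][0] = -38.0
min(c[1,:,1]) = -25.0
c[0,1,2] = -50.0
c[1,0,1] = -25.0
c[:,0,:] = [[-38.0, -29.0, -55.0, 76.0, 96.0], [-67.0, -25.0, 90.0, -15.0, 49.0]]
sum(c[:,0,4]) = 145.0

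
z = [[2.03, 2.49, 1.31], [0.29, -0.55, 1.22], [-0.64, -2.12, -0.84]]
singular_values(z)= [4.14, 1.4, 0.62]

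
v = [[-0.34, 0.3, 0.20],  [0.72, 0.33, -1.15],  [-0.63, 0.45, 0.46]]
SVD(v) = [[-0.23,-0.47,-0.85],[0.85,-0.52,0.06],[-0.47,-0.71,0.52]] @ diag([1.58714047645012, 0.6981237776565813, 0.0028808131125136675]) @ [[0.62, -0.00, -0.78], [0.33, -0.91, 0.26], [0.71, 0.42, 0.57]]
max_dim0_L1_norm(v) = 1.81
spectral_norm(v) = 1.59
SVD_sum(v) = [[-0.23, 0.00, 0.29], [0.84, -0.00, -1.05], [-0.47, 0.0, 0.59]] + [[-0.11, 0.30, -0.09], [-0.12, 0.33, -0.10], [-0.16, 0.45, -0.13]] + [[-0.00, -0.00, -0.0], [0.00, 0.0, 0.0], [0.0, 0.00, 0.0]]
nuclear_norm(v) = 2.29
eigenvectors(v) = [[(0.71+0j), (0.15-0.33j), (0.15+0.33j)],[(0.41+0j), (0.74+0j), (0.74-0j)],[0.57+0.00j, (0.16-0.54j), (0.16+0.54j)]]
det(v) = -0.00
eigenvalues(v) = [(-0.01+0j), (0.23+0.51j), (0.23-0.51j)]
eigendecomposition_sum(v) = [[(-0.02+0j), -0j, (0.01-0j)], [-0.01+0.00j, -0j, (0.01-0j)], [(-0.02+0j), -0j, (0.01-0j)]] + [[(-0.16-0.27j), 0.15-0.02j, 0.09+0.36j], [(0.37-0.54j), (0.16+0.26j), (-0.58+0.49j)], [(-0.31-0.38j), 0.22-0.06j, (0.22+0.52j)]] + [[-0.16+0.27j, (0.15+0.02j), 0.09-0.36j],[0.37+0.54j, 0.16-0.26j, (-0.58-0.49j)],[-0.31+0.38j, (0.22+0.06j), (0.22-0.52j)]]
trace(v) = 0.45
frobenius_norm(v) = 1.73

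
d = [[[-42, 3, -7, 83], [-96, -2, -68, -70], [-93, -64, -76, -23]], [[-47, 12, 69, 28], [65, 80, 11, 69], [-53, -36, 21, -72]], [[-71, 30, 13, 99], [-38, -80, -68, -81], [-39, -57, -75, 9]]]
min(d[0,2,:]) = -93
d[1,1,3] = 69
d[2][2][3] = 9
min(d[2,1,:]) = -81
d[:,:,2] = [[-7, -68, -76], [69, 11, 21], [13, -68, -75]]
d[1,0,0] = -47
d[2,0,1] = 30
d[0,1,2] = -68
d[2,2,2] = -75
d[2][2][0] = -39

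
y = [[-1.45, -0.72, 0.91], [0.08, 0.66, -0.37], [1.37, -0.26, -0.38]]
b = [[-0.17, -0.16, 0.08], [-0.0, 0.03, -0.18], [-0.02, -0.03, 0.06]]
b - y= [[1.28, 0.56, -0.83], [-0.08, -0.63, 0.19], [-1.39, 0.23, 0.44]]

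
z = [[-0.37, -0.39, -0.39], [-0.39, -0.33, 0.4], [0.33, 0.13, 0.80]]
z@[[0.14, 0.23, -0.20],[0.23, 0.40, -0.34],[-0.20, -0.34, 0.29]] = [[-0.06, -0.11, 0.09], [-0.21, -0.36, 0.31], [-0.08, -0.14, 0.12]]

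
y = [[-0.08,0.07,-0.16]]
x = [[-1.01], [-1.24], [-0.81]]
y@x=[[0.12]]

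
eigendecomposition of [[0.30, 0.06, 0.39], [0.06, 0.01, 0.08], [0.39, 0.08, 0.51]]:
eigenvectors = [[0.6, 0.78, -0.14],[0.12, -0.27, -0.96],[0.79, -0.56, 0.26]]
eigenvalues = [0.82, 0.0, -0.0]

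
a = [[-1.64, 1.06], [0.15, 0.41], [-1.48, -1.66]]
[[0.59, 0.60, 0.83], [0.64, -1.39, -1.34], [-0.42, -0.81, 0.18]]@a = [[-2.11, -0.51], [0.73, 2.33], [0.30, -1.08]]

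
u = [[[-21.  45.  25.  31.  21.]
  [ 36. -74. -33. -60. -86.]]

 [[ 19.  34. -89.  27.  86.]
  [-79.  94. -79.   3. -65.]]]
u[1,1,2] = -79.0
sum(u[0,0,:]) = 101.0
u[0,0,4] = 21.0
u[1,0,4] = 86.0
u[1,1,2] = -79.0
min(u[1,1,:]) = -79.0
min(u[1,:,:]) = -89.0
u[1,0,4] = 86.0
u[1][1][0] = -79.0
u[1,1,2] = -79.0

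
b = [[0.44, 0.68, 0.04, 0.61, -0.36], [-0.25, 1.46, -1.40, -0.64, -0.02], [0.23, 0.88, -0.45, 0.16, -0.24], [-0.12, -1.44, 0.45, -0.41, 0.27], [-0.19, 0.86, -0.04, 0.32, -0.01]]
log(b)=[[0.81-0.37j, (1.2-1.68j), -6.58-2.99j, (-3.35-4.11j), -2.04+0.30j], [(1.98-1.15j), 1.67-0.79j, (-6.61+0.45j), (-2.04-1.32j), (-0.97-0.28j)], [(4.56-2.36j), 3.03-2.08j, (-10.33-0.1j), -1.76-3.91j, (-1.38-0.44j)], [-4.74+2.62j, (-3.42+3.23j), (10.46+2.13j), 1.24+6.71j, (1.25+0.24j)], [(-0.94+1.52j), 0.27-0.63j, -3.60-4.28j, -4.38-2.57j, -3.39+0.83j]]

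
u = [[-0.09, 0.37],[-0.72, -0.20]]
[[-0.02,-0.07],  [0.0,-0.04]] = u @[[0.01, 0.10], [-0.06, -0.16]]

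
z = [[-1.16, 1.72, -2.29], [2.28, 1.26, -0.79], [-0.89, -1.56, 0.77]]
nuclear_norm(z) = 6.76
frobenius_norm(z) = 4.56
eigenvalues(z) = [3.58, -2.19, -0.52]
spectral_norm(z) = 3.64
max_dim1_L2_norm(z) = 3.09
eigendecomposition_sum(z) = [[0.8, 1.27, -1.01],[1.08, 1.71, -1.36],[-0.85, -1.35, 1.07]] + [[-2.04, 0.35, -1.48],[1.37, -0.23, 1.0],[0.11, -0.02, 0.08]] + [[0.08,0.1,0.20], [-0.17,-0.22,-0.43], [-0.15,-0.19,-0.38]]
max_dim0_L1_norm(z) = 4.54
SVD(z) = [[0.66,-0.71,0.24], [0.55,0.68,0.49], [-0.51,-0.20,0.84]] @ diag([3.64215937894012, 2.7094834983534057, 0.4125217940292352]) @ [[0.26, 0.72, -0.64], [0.94, -0.02, 0.35], [0.24, -0.69, -0.68]]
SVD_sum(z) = [[0.62,1.74,-1.55],[0.51,1.44,-1.29],[-0.48,-1.33,1.19]] + [[-1.80, 0.05, -0.67],  [1.72, -0.04, 0.64],  [-0.50, 0.01, -0.18]] + [[0.02, -0.07, -0.07], [0.05, -0.14, -0.14], [0.08, -0.24, -0.24]]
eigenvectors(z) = [[-0.5,-0.83,-0.33], [-0.68,0.56,0.71], [0.54,0.04,0.62]]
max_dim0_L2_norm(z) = 2.71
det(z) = 4.07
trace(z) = 0.87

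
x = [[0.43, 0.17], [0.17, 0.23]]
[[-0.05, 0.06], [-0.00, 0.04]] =x @ [[-0.17, 0.12], [0.12, 0.07]]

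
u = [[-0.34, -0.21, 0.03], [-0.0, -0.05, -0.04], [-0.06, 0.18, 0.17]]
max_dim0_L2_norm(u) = 0.35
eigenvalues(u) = [-0.34, 0.12, 0.0]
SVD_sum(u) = [[-0.32, -0.23, 0.00], [-0.02, -0.02, 0.0], [0.04, 0.03, -0.00]] + [[-0.02, 0.02, 0.03], [0.02, -0.03, -0.04], [-0.1, 0.15, 0.17]] + [[0.00,-0.00,0.00],[-0.0,0.0,-0.0],[-0.0,0.0,-0.0]]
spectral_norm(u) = 0.40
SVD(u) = [[-0.99, 0.15, -0.04], [-0.07, -0.22, 0.97], [0.14, 0.96, 0.23]] @ diag([0.40367952276067787, 0.25814863040811004, 0.001458602800062204]) @ [[0.81, 0.58, -0.01],[-0.42, 0.59, 0.69],[-0.41, 0.55, -0.73]]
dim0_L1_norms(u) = [0.4, 0.44, 0.24]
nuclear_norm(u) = 0.66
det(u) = -0.00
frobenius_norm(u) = 0.48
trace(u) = -0.22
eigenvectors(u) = [[0.99, -0.17, 0.40], [0.02, 0.23, -0.55], [0.11, -0.96, 0.74]]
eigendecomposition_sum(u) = [[-0.34, -0.24, 0.0], [-0.01, -0.0, 0.0], [-0.04, -0.03, 0.0]] + [[-0.00, 0.04, 0.03],  [0.01, -0.05, -0.04],  [-0.02, 0.21, 0.17]] + [[0.0,-0.00,-0.00],[-0.00,0.01,0.00],[0.0,-0.01,-0.0]]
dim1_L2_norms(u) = [0.4, 0.06, 0.25]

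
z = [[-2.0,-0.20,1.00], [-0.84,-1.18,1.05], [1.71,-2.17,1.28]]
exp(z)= [[0.71, -0.74, 0.90], [0.45, -0.46, 1.03], [2.26, -2.81, 3.10]]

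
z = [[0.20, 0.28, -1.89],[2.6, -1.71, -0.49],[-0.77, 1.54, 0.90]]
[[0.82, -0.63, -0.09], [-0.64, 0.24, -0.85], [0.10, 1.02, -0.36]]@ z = [[-1.40, 1.17, -1.32], [1.15, -1.9, 0.33], [2.95, -2.27, -1.01]]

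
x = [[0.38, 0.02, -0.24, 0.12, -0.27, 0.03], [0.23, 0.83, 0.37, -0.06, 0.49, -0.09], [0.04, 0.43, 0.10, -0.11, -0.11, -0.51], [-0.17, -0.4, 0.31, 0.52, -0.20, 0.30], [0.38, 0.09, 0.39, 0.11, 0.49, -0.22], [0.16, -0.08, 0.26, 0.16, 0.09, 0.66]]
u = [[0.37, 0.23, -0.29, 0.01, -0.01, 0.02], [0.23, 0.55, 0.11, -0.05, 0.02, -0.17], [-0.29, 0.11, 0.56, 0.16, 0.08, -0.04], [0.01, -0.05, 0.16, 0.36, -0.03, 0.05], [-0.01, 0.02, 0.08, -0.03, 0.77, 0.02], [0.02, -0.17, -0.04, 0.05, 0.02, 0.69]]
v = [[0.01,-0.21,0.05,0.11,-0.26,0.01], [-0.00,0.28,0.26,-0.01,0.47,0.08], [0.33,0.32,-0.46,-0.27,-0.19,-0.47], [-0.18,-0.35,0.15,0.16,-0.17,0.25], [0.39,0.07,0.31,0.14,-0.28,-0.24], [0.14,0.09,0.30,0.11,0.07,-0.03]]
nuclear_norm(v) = 2.50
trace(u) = 3.30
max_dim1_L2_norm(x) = 1.06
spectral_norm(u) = 0.86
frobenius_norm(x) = 1.94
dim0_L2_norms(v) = [0.56, 0.6, 0.7, 0.38, 0.66, 0.59]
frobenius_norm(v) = 1.45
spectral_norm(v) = 1.01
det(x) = 0.03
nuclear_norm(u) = 3.31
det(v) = -0.00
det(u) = -0.00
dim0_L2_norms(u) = [0.52, 0.63, 0.67, 0.4, 0.78, 0.71]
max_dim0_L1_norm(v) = 1.53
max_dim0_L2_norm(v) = 0.7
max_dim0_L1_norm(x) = 1.85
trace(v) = -0.32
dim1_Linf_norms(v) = [0.26, 0.47, 0.47, 0.35, 0.39, 0.3]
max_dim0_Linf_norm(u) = 0.77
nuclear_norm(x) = 4.08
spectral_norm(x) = 1.38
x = v + u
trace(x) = 2.98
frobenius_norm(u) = 1.55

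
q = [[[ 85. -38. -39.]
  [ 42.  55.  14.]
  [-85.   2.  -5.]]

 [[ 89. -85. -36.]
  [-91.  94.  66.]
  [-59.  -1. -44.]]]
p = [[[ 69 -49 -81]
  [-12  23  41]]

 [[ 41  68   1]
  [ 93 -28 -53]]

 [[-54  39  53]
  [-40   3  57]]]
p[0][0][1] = -49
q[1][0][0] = 89.0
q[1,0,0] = 89.0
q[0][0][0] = 85.0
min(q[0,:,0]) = -85.0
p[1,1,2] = -53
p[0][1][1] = 23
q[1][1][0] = -91.0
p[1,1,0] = 93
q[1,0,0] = 89.0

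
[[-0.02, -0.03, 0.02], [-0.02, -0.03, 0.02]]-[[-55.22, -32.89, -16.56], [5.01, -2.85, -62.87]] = [[55.20,32.86,16.58], [-5.03,2.82,62.89]]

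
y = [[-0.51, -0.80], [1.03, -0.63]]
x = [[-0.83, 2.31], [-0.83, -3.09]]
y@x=[[1.09, 1.29],[-0.33, 4.33]]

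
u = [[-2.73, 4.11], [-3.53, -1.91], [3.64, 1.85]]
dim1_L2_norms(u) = [4.93, 4.01, 4.08]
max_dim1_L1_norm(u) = 6.84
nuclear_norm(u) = 10.65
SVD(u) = [[-0.30, 0.95], [-0.67, -0.22], [0.68, 0.20]] @ diag([5.804032593459043, 4.841415666317559]) @ [[0.97, 0.23], [-0.23, 0.97]]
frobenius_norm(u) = 7.56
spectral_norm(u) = 5.80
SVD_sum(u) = [[-1.69, -0.39], [-3.77, -0.87], [3.86, 0.9]] + [[-1.04,4.50], [0.24,-1.04], [-0.22,0.95]]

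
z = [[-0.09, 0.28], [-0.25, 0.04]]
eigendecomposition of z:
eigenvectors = [[0.73+0.00j, (0.73-0j)], [(0.17+0.67j), 0.17-0.67j]]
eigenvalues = [(-0.02+0.26j), (-0.02-0.26j)]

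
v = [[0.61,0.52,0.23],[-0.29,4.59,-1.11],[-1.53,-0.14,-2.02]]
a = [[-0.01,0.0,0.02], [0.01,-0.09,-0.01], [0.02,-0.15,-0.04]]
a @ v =[[-0.04, -0.01, -0.04], [0.05, -0.41, 0.12], [0.12, -0.67, 0.25]]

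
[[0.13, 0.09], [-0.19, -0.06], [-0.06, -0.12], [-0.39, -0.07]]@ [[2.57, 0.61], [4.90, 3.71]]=[[0.78, 0.41], [-0.78, -0.34], [-0.74, -0.48], [-1.35, -0.5]]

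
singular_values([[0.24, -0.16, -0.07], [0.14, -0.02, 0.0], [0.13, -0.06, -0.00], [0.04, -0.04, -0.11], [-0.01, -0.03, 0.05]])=[0.36, 0.12, 0.06]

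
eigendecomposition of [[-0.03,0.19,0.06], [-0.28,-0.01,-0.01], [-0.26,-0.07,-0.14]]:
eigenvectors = [[(-0.06+0.55j),(-0.06-0.55j),-0.11+0.00j], [(-0.6+0j),-0.60-0.00j,(-0.27+0j)], [(-0.42-0.39j),-0.42+0.39j,0.96+0.00j]]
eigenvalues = [(-0.04+0.25j), (-0.04-0.25j), (-0.09+0j)]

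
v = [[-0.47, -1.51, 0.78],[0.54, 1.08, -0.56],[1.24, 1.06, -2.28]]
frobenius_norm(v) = 3.57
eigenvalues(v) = [(-2.38+0j), (0.35+0.31j), (0.35-0.31j)]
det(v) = -0.53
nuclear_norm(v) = 4.61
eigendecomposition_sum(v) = [[-0.29+0.00j,(-0.31+0j),0.58-0.00j], [0.23-0.00j,0.25-0.00j,(-0.47+0j)], [(1.17-0j),(1.23-0j),-2.33+0.00j]] + [[(-0.09+0.41j), -0.60+0.63j, 0.10-0.02j],[(0.15-0.14j), (0.42-0.08j), -0.05-0.02j],[(0.04+0.13j), -0.08+0.28j, (0.03-0.02j)]] + [[(-0.09-0.41j), (-0.6-0.63j), 0.10+0.02j], [0.15+0.14j, 0.42+0.08j, (-0.05+0.02j)], [0.04-0.13j, -0.08-0.28j, 0.03+0.02j]]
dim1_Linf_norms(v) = [1.51, 1.08, 2.28]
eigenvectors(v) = [[0.24+0.00j, -0.86+0.00j, -0.86-0.00j], [(-0.19+0j), 0.34+0.25j, 0.34-0.25j], [(-0.95+0j), -0.25+0.13j, (-0.25-0.13j)]]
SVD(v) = [[-0.47, -0.67, -0.57], [0.36, 0.44, -0.82], [0.80, -0.60, 0.03]] @ diag([3.4062162196398202, 1.0566838089087005, 0.14734447072362958]) @ [[0.42, 0.57, -0.71], [-0.18, 0.81, 0.56], [-0.89, 0.11, -0.44]]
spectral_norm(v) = 3.41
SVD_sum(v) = [[-0.67, -0.93, 1.14], [0.51, 0.71, -0.87], [1.13, 1.57, -1.93]] + [[0.12, -0.57, -0.39], [-0.08, 0.38, 0.26], [0.11, -0.51, -0.35]] + [[0.08, -0.01, 0.04], [0.11, -0.01, 0.05], [-0.00, 0.00, -0.0]]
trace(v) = -1.67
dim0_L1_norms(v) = [2.25, 3.65, 3.62]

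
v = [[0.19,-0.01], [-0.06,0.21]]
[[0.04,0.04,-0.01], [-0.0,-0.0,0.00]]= v @ [[0.23, 0.20, -0.05], [0.06, 0.05, -0.01]]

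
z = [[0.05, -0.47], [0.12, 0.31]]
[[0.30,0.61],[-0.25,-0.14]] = z @[[-0.31, 1.69], [-0.68, -1.11]]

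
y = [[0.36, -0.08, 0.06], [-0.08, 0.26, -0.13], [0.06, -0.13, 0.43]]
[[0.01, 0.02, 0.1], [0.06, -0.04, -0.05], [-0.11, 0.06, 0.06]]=y @ [[0.11, 0.01, 0.24], [0.17, -0.08, -0.07], [-0.22, 0.12, 0.09]]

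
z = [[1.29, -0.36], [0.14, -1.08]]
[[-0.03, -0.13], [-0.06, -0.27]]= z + [[-1.32, 0.23], [-0.20, 0.81]]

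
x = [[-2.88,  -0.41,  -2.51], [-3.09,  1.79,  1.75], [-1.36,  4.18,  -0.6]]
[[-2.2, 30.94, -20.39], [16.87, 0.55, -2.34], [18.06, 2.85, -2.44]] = x@[[-1.81, -4.88, 3.58], [4.06, -1.83, 1.13], [2.29, -6.43, 3.83]]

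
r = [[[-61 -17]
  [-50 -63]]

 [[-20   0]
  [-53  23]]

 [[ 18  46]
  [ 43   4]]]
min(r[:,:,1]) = -63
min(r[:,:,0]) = -61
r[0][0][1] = -17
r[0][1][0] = -50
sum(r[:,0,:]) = -34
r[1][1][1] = 23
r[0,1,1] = -63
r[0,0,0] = -61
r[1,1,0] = -53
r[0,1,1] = -63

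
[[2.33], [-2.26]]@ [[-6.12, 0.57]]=[[-14.26, 1.33],  [13.83, -1.29]]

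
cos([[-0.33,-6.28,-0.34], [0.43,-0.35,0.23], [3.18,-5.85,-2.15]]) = [[3.87,-5.49,0.13], [-0.02,3.98,0.42], [6.07,-0.03,0.44]]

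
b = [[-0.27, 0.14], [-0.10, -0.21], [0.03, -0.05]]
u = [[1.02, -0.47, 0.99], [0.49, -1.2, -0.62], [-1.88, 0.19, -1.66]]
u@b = [[-0.2, 0.19], [-0.03, 0.35], [0.44, -0.22]]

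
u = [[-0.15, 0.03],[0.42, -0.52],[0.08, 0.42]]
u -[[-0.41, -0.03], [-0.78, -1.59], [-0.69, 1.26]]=[[0.26, 0.06],[1.2, 1.07],[0.77, -0.84]]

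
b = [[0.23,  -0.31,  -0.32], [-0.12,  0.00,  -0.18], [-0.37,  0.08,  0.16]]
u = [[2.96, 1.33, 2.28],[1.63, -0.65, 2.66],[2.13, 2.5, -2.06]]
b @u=[[-0.51, -0.29, 0.36], [-0.74, -0.61, 0.1], [-0.62, -0.14, -0.96]]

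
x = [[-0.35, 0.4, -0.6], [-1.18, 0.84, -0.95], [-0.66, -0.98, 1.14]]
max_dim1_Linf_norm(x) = 1.18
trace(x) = 1.63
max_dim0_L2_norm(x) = 1.6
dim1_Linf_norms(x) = [0.6, 1.18, 1.14]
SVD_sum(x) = [[-0.22, 0.49, -0.58], [-0.42, 0.96, -1.13], [0.35, -0.78, 0.93]] + [[-0.13, -0.02, 0.03], [-0.76, -0.14, 0.16], [-1.01, -0.19, 0.22]] + [[0.0, -0.06, -0.05],  [-0.0, 0.02, 0.02],  [0.0, -0.01, -0.01]]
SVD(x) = [[-0.37, 0.11, -0.92], [-0.72, 0.6, 0.35], [0.59, 0.79, -0.14]] @ diag([2.14376130606987, 1.317286109831977, 0.08743436075901266]) @ [[0.27, -0.62, 0.74], [-0.96, -0.18, 0.21], [-0.00, 0.76, 0.65]]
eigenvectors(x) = [[0.36, 0.18, -0.31], [0.73, -0.72, -0.43], [0.58, -0.67, 0.85]]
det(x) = -0.25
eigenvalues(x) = [-0.51, 0.26, 1.87]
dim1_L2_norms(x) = [0.8, 1.73, 1.64]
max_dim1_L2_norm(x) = 1.73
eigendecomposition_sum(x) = [[-0.36, 0.02, -0.12],  [-0.71, 0.04, -0.24],  [-0.57, 0.03, -0.19]] + [[0.09, -0.05, 0.01], [-0.35, 0.2, -0.03], [-0.32, 0.18, -0.02]] + [[-0.08,0.43,-0.49],[-0.12,0.6,-0.69],[0.23,-1.19,1.35]]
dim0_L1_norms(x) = [2.19, 2.22, 2.69]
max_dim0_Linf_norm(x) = 1.18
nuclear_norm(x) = 3.55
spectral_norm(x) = 2.14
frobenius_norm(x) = 2.52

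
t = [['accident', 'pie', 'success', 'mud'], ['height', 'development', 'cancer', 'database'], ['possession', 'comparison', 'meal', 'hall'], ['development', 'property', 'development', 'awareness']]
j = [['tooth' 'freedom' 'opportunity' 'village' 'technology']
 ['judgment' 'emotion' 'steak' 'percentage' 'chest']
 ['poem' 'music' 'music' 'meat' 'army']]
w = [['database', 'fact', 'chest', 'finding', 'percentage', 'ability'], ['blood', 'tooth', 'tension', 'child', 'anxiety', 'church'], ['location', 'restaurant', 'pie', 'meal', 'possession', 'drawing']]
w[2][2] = 'pie'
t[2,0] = 'possession'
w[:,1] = ['fact', 'tooth', 'restaurant']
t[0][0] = 'accident'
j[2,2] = 'music'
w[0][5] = 'ability'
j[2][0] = 'poem'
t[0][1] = 'pie'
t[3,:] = ['development', 'property', 'development', 'awareness']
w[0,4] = 'percentage'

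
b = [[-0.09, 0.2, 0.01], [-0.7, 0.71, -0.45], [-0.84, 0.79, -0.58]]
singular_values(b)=[1.7, 0.13, 0.0]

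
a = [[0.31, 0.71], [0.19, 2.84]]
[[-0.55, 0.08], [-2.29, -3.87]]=a @ [[0.08, 3.98], [-0.81, -1.63]]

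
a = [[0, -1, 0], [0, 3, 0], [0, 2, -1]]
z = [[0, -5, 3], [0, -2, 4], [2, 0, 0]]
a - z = [[0, 4, -3], [0, 5, -4], [-2, 2, -1]]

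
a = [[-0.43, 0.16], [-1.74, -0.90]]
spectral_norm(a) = 1.98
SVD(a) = [[-0.16, -0.99], [-0.99, 0.16]] @ diag([1.9838345281331773, 0.3354110388562259]) @ [[0.90, 0.43],[0.43, -0.9]]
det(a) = 0.67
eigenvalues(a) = [(-0.66+0.47j), (-0.66-0.47j)]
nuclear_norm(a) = 2.32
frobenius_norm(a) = 2.01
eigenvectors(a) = [[(-0.13-0.26j), (-0.13+0.26j)],[0.96+0.00j, (0.96-0j)]]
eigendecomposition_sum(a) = [[-0.21+0.40j,0.08+0.11j],[(-0.87-1.22j),-0.45+0.07j]] + [[(-0.21-0.4j), (0.08-0.11j)], [-0.87+1.22j, -0.45-0.07j]]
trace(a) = -1.33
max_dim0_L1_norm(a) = 2.17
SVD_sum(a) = [[-0.29,  -0.14], [-1.76,  -0.85]] + [[-0.14, 0.30], [0.02, -0.05]]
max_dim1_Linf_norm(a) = 1.74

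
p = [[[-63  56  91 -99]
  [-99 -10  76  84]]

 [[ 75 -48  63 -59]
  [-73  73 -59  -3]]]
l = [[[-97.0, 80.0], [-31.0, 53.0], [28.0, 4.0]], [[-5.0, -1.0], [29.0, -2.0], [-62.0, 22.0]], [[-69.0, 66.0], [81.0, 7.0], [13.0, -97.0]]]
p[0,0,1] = 56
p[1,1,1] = 73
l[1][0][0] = -5.0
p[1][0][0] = 75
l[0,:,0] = [-97.0, -31.0, 28.0]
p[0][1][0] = -99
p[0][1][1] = -10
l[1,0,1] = -1.0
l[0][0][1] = 80.0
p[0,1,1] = -10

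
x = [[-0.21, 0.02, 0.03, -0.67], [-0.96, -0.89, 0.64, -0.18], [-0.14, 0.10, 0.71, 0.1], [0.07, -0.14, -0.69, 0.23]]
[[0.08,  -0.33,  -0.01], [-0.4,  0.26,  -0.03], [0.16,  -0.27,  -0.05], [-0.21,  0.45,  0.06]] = x@[[0.02,-0.07,-0.07], [0.56,-0.59,0.04], [0.16,-0.38,-0.09], [-0.10,0.48,0.03]]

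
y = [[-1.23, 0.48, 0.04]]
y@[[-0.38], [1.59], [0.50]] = [[1.25]]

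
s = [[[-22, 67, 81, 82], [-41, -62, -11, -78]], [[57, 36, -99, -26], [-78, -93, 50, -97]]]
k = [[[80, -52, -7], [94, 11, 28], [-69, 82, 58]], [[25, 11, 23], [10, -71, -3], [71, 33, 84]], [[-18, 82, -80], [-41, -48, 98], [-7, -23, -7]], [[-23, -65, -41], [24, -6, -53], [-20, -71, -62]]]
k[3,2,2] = -62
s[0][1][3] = -78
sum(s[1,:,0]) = -21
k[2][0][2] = -80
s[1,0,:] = [57, 36, -99, -26]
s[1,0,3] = -26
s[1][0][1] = 36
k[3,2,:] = [-20, -71, -62]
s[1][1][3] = -97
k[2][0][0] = -18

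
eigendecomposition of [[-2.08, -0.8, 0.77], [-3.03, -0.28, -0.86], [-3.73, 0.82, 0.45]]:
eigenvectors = [[-0.50+0.00j, (0.05-0.21j), (0.05+0.21j)], [-0.77+0.00j, (0.16+0.57j), (0.16-0.57j)], [-0.39+0.00j, (0.78+0j), 0.78-0.00j]]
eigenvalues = [(-2.7+0j), (0.4+1.63j), (0.4-1.63j)]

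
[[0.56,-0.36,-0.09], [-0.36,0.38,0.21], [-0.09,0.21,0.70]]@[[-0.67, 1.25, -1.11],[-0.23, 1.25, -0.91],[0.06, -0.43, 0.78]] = [[-0.30, 0.29, -0.36], [0.17, -0.07, 0.22], [0.05, -0.15, 0.45]]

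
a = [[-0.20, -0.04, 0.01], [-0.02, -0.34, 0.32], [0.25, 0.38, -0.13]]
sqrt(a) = [[(-0.01+0.44j), (-0.01+0.04j), -0.01-0.00j], [(0.12-0.04j), 0.12+0.49j, 0.16-0.35j], [(0.17-0.29j), (0.18-0.4j), (0.23+0.27j)]]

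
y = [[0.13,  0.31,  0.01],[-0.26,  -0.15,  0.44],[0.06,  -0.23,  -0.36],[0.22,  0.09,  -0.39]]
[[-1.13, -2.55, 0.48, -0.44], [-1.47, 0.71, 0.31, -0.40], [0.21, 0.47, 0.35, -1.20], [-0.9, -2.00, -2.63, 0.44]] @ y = [[0.45, -0.12, -1.13], [-0.45, -0.67, 0.34], [-0.34, -0.19, 0.55], [0.34, 0.67, -0.11]]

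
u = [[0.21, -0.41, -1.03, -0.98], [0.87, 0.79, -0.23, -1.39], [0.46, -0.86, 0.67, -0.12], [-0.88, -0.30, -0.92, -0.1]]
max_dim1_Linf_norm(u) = 1.39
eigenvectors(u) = [[(0.33+0j), -0.23+0.29j, (-0.23-0.29j), 0.66+0.00j], [0.63+0.00j, (-0.05-0.38j), -0.05+0.38j, 0.24+0.00j], [(-0.7+0j), (0.71+0j), (0.71-0j), -0.01+0.00j], [(0.12+0j), (-0.43+0.17j), -0.43-0.17j, 0.72+0.00j]]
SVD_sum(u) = [[0.42, 0.28, -0.51, -0.96], [0.60, 0.39, -0.72, -1.36], [-0.08, -0.05, 0.10, 0.18], [0.03, 0.02, -0.04, -0.07]] + [[-0.42,-0.15,-0.50,0.03], [0.39,0.14,0.46,-0.03], [0.38,0.13,0.45,-0.03], [-0.82,-0.29,-0.96,0.07]] + [[0.13, -0.54, 0.04, -0.12], [-0.06, 0.26, -0.02, 0.06], [0.22, -0.94, 0.08, -0.22], [0.01, -0.04, 0.0, -0.01]] + [[0.08, -0.00, -0.07, 0.07], [-0.06, 0.00, 0.05, -0.05], [-0.06, 0.00, 0.05, -0.05], [-0.1, 0.00, 0.08, -0.09]]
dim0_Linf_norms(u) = [0.88, 0.86, 1.03, 1.39]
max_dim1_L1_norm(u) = 3.28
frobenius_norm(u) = 2.96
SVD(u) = [[-0.57, -0.4, -0.48, 0.53], [-0.81, 0.37, 0.23, -0.39], [0.11, 0.36, -0.85, -0.39], [-0.04, -0.76, -0.03, -0.64]] @ diag([2.0965984253726586, 1.7007676316659988, 1.1779451129283112, 0.24271344571412437]) @ [[-0.35, -0.23, 0.42, 0.8],[0.63, 0.22, 0.74, -0.05],[-0.22, 0.95, -0.08, 0.22],[0.66, -0.02, -0.51, 0.55]]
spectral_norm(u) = 2.10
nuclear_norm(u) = 5.22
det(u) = -1.02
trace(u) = 1.57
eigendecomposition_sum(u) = [[(0.69+0j), 0.21+0.00j, -0.19-0.00j, (-0.71+0j)],  [(1.3+0j), 0.40+0.00j, (-0.37-0j), (-1.33+0j)],  [-1.45+0.00j, -0.44+0.00j, 0.41+0.00j, 1.48-0.00j],  [(0.25+0j), (0.08+0j), -0.07-0.00j, -0.25+0.00j]] + [[-0.21+0.47j, -0.12-0.23j, -0.17-0.05j, 0.23-0.35j],[(-0.2-0.49j), (0.26+0.08j), 0.16-0.09j, 0.10+0.43j],[0.95-0.24j, (-0.21+0.46j), 0.13+0.31j, -0.80+0.07j],[-0.53+0.38j, 0.02-0.33j, (-0.15-0.16j), (0.47-0.24j)]] + [[(-0.21-0.47j), (-0.12+0.23j), (-0.17+0.05j), 0.23+0.35j],[(-0.2+0.49j), (0.26-0.08j), 0.16+0.09j, (0.1-0.43j)],[0.95+0.24j, (-0.21-0.46j), (0.13-0.31j), -0.80-0.07j],[-0.53-0.38j, (0.02+0.33j), -0.15+0.16j, 0.47+0.24j]] + [[(-0.07-0j),  (-0.38+0j),  -0.50+0.00j,  (-0.73+0j)], [-0.03-0.00j,  (-0.14+0j),  -0.18+0.00j,  -0.26+0.00j], [0.00+0.00j,  0.00-0.00j,  (0.01-0j),  (0.01-0j)], [(-0.08-0j),  (-0.41+0j),  -0.54+0.00j,  -0.80+0.00j]]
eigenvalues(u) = [(1.24+0j), (0.66+0.62j), (0.66-0.62j), (-1+0j)]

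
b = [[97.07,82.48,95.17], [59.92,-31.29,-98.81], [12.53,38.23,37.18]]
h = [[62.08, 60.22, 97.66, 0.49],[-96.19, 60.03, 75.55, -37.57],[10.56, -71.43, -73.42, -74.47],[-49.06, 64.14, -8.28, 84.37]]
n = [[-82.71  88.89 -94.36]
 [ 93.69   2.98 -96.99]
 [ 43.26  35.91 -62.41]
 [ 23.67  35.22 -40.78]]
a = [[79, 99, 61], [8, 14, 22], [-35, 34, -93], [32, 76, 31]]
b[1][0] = 59.92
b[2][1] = 38.23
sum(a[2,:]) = -94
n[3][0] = 23.67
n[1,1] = 2.98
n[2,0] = 43.26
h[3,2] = -8.28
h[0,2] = 97.66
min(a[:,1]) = 14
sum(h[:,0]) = -72.61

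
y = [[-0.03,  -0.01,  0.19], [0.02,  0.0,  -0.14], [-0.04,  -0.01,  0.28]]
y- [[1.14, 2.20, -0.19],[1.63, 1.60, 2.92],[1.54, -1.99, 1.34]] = [[-1.17, -2.21, 0.38], [-1.61, -1.6, -3.06], [-1.58, 1.98, -1.06]]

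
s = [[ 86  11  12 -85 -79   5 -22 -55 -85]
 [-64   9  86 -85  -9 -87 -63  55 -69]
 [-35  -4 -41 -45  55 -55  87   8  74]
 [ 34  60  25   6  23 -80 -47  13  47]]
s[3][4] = 23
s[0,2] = 12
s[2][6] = 87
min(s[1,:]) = -87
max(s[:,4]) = 55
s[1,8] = -69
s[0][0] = 86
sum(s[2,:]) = 44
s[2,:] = [-35, -4, -41, -45, 55, -55, 87, 8, 74]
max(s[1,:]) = 86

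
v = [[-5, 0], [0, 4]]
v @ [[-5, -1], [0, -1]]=[[25, 5], [0, -4]]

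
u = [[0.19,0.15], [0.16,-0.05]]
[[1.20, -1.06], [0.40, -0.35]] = u @ [[3.58,-3.15], [3.45,-3.07]]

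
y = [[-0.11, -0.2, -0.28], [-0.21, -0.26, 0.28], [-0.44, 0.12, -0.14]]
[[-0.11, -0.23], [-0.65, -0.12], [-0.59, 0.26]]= y @ [[1.67,-0.38],[0.49,1.04],[-0.63,0.24]]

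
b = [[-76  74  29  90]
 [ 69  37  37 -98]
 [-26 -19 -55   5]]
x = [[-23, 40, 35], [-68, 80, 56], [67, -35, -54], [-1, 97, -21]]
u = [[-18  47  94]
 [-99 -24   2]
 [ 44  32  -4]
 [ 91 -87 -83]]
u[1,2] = 2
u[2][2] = -4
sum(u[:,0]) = 18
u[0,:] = [-18, 47, 94]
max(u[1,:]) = 2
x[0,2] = 35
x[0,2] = 35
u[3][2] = -83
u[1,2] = 2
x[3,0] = -1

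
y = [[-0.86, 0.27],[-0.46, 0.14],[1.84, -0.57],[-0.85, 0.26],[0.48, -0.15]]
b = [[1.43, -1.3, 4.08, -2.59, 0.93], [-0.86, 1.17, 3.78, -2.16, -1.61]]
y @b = [[-1.46, 1.43, -2.49, 1.64, -1.23],[-0.78, 0.76, -1.35, 0.89, -0.65],[3.12, -3.06, 5.35, -3.53, 2.63],[-1.44, 1.41, -2.49, 1.64, -1.21],[0.82, -0.8, 1.39, -0.92, 0.69]]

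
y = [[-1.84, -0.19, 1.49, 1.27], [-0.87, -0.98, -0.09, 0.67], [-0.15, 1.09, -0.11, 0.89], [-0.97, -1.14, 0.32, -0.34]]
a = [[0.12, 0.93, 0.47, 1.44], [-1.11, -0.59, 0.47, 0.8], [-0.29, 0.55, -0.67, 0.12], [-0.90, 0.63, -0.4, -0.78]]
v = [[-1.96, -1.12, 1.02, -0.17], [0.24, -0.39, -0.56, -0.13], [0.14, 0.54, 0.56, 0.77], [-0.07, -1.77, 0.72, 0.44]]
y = v + a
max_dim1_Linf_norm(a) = 1.44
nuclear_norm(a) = 5.40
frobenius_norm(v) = 3.43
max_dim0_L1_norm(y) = 3.83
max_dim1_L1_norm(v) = 4.27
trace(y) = -3.27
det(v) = -1.12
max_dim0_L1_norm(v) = 3.82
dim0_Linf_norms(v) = [1.96, 1.77, 1.02, 0.77]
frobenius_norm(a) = 2.91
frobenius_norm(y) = 3.73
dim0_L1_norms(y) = [3.83, 3.4, 2.01, 3.17]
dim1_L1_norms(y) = [4.79, 2.61, 2.24, 2.77]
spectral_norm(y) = 3.04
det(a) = 2.10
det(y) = 1.51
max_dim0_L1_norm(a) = 3.14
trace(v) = -1.35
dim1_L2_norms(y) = [2.69, 1.47, 1.42, 1.57]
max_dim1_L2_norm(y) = 2.69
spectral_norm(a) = 1.98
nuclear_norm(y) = 6.16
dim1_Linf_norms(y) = [1.84, 0.98, 1.09, 1.14]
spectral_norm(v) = 2.84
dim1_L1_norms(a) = [2.96, 2.97, 1.63, 2.71]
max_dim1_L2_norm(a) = 1.78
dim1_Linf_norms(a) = [1.44, 1.11, 0.67, 0.9]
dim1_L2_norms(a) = [1.78, 1.56, 0.92, 1.41]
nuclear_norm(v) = 5.75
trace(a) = -1.92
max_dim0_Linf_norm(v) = 1.96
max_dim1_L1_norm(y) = 4.79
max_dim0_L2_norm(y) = 2.26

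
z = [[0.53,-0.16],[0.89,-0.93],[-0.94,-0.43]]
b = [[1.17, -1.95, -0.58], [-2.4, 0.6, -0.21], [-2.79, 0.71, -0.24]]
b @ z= [[-0.57, 1.88], [-0.54, -0.08], [-0.62, -0.11]]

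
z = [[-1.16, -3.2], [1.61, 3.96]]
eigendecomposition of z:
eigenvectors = [[-0.92, 0.65], [0.4, -0.76]]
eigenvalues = [0.22, 2.58]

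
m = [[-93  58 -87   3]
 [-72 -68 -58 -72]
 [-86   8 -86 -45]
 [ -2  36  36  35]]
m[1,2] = -58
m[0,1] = 58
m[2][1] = 8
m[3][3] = 35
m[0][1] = 58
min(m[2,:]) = -86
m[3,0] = -2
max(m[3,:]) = 36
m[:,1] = [58, -68, 8, 36]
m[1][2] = -58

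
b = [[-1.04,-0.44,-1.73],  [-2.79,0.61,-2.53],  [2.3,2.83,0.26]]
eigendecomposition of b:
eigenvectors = [[0.13-0.37j, (0.13+0.37j), 0.58+0.00j], [0.12-0.53j, 0.12+0.53j, -0.62+0.00j], [-0.74+0.00j, (-0.74-0j), (-0.54+0j)]]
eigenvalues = [(-0.6+3.17j), (-0.6-3.17j), (1.03+0j)]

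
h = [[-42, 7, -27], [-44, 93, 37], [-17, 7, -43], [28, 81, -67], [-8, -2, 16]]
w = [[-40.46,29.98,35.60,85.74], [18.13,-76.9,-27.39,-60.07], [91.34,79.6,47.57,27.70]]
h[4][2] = 16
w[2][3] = 27.7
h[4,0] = -8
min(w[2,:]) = 27.7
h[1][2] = 37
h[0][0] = -42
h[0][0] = -42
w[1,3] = -60.07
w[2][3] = 27.7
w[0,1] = 29.98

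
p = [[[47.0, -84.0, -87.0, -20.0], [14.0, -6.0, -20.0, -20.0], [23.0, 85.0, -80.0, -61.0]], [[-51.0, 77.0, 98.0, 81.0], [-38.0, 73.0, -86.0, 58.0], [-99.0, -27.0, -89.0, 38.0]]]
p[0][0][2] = -87.0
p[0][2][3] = -61.0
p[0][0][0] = 47.0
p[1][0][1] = 77.0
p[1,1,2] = -86.0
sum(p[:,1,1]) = 67.0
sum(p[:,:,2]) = -264.0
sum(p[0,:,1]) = -5.0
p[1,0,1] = 77.0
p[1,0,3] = 81.0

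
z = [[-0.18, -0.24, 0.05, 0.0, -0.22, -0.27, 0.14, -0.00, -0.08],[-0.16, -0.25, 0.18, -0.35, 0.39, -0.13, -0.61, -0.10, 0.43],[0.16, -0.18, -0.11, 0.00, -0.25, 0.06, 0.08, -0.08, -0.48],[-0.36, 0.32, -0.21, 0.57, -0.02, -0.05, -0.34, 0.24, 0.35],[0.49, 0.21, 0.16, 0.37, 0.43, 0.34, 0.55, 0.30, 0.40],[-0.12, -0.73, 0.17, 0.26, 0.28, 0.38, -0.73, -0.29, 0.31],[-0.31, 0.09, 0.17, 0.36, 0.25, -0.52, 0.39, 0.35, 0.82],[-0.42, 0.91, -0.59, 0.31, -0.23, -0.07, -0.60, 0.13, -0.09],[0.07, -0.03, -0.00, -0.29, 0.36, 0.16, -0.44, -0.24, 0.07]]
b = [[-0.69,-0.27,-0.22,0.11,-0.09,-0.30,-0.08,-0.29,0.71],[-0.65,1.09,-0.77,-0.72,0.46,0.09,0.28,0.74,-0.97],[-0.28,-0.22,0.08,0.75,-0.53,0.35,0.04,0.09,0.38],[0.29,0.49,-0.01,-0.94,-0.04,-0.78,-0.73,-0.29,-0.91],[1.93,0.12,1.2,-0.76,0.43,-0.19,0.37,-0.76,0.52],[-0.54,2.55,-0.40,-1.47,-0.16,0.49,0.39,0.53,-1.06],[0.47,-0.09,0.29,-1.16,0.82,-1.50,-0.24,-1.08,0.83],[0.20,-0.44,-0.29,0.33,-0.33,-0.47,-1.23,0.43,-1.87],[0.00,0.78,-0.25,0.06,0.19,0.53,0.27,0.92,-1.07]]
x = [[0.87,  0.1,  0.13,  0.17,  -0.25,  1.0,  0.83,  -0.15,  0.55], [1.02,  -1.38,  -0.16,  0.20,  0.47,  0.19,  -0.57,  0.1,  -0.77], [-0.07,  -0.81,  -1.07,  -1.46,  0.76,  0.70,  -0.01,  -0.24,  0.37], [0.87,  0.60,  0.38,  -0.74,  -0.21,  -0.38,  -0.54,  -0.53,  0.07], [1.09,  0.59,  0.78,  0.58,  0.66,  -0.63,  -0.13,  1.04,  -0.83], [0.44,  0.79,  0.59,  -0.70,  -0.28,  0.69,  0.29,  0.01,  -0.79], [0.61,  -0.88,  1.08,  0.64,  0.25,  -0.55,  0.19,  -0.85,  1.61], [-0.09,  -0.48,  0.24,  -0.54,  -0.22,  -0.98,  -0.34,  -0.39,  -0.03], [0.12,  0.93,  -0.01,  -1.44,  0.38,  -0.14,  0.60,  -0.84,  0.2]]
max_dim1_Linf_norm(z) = 0.91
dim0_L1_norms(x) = [5.18, 6.56, 4.44, 6.47, 3.48, 5.26, 3.5, 4.15, 5.22]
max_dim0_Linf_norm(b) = 2.55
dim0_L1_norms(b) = [5.05, 6.05, 3.51, 6.3, 3.05, 4.7, 3.63, 5.13, 8.32]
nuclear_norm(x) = 15.57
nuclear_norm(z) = 6.87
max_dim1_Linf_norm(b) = 2.55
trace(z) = 1.43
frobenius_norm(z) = 3.05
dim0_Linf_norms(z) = [0.49, 0.91, 0.59, 0.57, 0.43, 0.52, 0.73, 0.35, 0.82]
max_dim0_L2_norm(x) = 2.52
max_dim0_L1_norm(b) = 8.32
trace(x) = -0.97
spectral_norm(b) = 4.37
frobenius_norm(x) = 5.95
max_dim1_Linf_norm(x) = 1.61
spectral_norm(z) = 1.66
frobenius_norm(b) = 6.61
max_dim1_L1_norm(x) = 6.66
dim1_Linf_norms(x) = [1.0, 1.38, 1.46, 0.87, 1.09, 0.79, 1.61, 0.98, 1.44]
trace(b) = -0.42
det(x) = 18.09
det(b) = 0.00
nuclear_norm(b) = 13.99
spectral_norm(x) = 3.02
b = z @ x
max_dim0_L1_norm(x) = 6.56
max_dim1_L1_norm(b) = 7.59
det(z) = 0.00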